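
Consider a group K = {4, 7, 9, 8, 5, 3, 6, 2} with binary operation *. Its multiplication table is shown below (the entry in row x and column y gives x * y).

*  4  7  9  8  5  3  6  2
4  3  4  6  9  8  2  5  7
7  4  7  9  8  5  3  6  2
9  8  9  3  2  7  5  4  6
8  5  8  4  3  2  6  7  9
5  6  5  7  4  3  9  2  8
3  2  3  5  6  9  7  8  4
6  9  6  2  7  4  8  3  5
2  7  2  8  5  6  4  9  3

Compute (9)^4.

7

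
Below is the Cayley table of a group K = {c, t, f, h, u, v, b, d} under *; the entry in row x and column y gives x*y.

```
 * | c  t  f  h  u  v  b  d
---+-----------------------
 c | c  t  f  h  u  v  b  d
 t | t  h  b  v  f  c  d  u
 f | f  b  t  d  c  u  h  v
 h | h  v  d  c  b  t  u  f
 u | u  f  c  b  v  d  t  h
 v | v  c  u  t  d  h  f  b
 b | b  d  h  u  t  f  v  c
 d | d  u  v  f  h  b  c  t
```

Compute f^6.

f^1 = f
f^2 = f*f = t
f^3 = t*f = b
f^4 = b*f = h
f^5 = h*f = d
f^6 = d*f = v

v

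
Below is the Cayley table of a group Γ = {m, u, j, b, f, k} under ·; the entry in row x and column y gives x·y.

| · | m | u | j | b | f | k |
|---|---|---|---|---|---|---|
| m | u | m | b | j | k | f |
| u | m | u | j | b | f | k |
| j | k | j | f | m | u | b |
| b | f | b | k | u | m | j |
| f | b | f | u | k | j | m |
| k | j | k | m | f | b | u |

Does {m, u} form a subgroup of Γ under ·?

{m, u} contains the identity u.
Checking products: every product of two elements of {m, u} (read from the table) lies in {m, u}, so the set is closed.
In a finite group, a nonempty closed subset is a subgroup. So {m, u} ≤ Γ.

Yes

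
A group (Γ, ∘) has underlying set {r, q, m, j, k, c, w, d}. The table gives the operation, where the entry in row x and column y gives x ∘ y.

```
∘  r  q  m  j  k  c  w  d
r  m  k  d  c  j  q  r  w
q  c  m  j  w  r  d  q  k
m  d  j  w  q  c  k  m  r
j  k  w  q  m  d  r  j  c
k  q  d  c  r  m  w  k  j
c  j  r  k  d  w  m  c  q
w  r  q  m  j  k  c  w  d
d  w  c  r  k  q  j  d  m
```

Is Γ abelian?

No

q ∘ c = d but c ∘ q = r.
Since q and c do not commute, Γ is not abelian.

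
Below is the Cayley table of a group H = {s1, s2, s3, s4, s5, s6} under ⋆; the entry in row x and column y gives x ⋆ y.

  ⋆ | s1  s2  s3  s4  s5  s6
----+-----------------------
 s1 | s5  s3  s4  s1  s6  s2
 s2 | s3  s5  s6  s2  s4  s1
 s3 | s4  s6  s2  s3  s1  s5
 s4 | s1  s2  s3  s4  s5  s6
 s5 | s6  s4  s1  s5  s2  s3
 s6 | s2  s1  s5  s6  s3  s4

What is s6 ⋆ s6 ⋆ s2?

s6 ⋆ s6 = s4
s4 ⋆ s2 = s2

s2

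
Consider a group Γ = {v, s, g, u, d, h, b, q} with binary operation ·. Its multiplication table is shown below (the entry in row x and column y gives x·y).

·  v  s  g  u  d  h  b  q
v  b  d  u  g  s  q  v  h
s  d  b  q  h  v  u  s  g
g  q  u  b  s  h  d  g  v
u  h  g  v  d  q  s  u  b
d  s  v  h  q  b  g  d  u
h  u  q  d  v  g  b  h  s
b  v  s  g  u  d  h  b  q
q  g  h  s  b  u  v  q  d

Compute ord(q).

4

The identity element is b (its row matches the header).
q^1 = q
q^2 = q·q = d
q^3 = d·q = u
q^4 = u·q = b
The first power of q equal to the identity is q^4, so ord(q) = 4.
(Structurally, Γ here is isomorphic to the dihedral group D_4.)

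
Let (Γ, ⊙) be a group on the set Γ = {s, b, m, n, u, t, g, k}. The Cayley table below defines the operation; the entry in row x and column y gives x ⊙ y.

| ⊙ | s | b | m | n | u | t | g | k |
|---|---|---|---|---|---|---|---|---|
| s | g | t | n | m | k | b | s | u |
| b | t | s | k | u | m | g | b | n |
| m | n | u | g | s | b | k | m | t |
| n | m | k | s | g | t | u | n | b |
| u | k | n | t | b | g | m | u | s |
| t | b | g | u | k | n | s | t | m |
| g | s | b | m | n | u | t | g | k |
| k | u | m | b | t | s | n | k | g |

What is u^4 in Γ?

g

u^1 = u
u^2 = u ⊙ u = g
u^3 = g ⊙ u = u
u^4 = u ⊙ u = g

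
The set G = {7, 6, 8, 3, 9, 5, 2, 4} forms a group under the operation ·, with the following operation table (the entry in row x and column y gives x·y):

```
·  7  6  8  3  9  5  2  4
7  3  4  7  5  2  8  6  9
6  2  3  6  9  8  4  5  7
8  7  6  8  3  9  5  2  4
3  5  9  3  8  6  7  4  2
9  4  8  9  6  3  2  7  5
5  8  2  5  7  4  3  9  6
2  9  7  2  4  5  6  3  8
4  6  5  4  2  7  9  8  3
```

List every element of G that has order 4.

Identity is 8. Compute the order of each non-identity element by repeated multiplication:
  7: 7 → 3 → 5 → 8  (order 4)
  6: 6 → 3 → 9 → 8  (order 4)
  3: 3 → 8  (order 2)
  9: 9 → 3 → 6 → 8  (order 4)
  5: 5 → 3 → 7 → 8  (order 4)
  2: 2 → 3 → 4 → 8  (order 4)
  4: 4 → 3 → 2 → 8  (order 4)
Elements of order 4: {2, 4, 5, 6, 7, 9}.
(Structurally, G here is isomorphic to the quaternion group Q_8.)

{2, 4, 5, 6, 7, 9}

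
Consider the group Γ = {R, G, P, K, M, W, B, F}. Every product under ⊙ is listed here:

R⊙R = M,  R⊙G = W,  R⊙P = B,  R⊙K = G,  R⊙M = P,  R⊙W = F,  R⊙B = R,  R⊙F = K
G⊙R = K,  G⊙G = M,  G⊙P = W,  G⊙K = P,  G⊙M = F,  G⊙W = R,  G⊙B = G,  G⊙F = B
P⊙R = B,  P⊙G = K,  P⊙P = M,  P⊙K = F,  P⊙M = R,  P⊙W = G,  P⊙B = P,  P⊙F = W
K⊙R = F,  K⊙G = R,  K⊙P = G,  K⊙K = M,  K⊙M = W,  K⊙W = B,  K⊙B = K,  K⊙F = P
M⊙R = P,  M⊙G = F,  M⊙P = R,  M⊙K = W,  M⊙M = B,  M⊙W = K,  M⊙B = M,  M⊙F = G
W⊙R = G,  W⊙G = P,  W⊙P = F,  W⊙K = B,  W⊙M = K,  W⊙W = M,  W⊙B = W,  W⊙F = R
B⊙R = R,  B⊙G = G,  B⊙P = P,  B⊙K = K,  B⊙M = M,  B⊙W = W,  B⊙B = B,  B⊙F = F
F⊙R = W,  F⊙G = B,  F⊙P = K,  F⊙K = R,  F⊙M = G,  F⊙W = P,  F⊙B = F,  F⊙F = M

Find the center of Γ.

{B, M}

An element z is central iff its row equals its column in the table.
For P: P ⊙ G = K ≠ W = G ⊙ P, so P ∉ Z.
Checking each element this way leaves Z(Γ) = {B, M}.
(Structurally, Γ here is isomorphic to the quaternion group Q_8.)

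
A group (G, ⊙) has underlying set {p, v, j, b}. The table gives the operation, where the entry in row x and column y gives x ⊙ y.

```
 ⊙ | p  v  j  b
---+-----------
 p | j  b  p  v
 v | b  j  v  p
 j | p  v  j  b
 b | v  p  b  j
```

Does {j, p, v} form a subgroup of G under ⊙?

No

p ⊙ v = b, which is not in {j, p, v}.
The subset is not closed under ⊙, so it is not a subgroup.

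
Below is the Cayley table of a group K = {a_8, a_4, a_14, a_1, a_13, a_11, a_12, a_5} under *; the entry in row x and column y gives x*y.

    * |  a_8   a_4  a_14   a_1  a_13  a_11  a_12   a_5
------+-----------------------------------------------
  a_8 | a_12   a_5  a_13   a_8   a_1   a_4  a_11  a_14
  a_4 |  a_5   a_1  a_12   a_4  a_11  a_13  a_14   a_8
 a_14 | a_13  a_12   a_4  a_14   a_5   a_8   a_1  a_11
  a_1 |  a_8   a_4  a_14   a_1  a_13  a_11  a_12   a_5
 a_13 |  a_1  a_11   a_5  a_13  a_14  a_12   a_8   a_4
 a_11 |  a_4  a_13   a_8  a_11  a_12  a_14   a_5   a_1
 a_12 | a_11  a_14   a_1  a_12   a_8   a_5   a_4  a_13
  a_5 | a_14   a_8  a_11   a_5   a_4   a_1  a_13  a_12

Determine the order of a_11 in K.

The identity element is a_1 (its row matches the header).
a_11^1 = a_11
a_11^2 = a_11*a_11 = a_14
a_11^3 = a_14*a_11 = a_8
a_11^4 = a_8*a_11 = a_4
a_11^5 = a_4*a_11 = a_13
a_11^6 = a_13*a_11 = a_12
a_11^7 = a_12*a_11 = a_5
a_11^8 = a_5*a_11 = a_1
The first power of a_11 equal to the identity is a_11^8, so ord(a_11) = 8.

8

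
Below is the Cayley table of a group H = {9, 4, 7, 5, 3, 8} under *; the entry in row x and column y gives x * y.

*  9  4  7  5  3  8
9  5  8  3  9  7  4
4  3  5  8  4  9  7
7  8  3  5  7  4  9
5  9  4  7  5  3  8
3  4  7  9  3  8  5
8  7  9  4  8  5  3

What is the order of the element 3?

3

The identity element is 5 (its row matches the header).
3^1 = 3
3^2 = 3 * 3 = 8
3^3 = 8 * 3 = 5
The first power of 3 equal to the identity is 3^3, so ord(3) = 3.
(Structurally, H here is isomorphic to the symmetric group S_3.)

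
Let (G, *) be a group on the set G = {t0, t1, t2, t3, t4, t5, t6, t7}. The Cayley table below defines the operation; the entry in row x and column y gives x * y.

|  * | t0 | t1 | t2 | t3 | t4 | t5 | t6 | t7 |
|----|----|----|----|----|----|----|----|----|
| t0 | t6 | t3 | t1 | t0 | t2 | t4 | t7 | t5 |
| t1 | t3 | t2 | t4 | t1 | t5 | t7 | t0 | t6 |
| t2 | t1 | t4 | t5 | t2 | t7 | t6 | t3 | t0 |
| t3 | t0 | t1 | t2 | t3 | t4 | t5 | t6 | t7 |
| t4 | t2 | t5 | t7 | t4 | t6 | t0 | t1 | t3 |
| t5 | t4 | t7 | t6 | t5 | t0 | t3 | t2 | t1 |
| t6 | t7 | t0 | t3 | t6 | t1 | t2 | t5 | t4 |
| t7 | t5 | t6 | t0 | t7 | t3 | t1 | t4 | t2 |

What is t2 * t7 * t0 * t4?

t1

t2 * t7 = t0
t0 * t0 = t6
t6 * t4 = t1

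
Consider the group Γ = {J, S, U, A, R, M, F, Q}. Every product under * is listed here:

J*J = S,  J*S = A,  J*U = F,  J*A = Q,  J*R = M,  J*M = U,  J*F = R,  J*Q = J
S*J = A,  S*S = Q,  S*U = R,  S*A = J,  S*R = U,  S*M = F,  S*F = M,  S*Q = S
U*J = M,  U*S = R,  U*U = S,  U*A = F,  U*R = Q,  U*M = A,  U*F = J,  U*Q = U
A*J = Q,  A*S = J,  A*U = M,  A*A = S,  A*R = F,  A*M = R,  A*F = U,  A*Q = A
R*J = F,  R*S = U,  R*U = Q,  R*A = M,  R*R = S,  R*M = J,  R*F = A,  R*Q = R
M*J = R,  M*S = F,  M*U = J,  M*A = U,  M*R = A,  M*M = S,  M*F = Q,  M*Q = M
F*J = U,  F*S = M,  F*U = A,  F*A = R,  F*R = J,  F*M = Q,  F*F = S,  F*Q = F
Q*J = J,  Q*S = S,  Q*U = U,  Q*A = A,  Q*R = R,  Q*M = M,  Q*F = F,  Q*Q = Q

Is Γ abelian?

J * U = F but U * J = M.
Since J and U do not commute, Γ is not abelian.

No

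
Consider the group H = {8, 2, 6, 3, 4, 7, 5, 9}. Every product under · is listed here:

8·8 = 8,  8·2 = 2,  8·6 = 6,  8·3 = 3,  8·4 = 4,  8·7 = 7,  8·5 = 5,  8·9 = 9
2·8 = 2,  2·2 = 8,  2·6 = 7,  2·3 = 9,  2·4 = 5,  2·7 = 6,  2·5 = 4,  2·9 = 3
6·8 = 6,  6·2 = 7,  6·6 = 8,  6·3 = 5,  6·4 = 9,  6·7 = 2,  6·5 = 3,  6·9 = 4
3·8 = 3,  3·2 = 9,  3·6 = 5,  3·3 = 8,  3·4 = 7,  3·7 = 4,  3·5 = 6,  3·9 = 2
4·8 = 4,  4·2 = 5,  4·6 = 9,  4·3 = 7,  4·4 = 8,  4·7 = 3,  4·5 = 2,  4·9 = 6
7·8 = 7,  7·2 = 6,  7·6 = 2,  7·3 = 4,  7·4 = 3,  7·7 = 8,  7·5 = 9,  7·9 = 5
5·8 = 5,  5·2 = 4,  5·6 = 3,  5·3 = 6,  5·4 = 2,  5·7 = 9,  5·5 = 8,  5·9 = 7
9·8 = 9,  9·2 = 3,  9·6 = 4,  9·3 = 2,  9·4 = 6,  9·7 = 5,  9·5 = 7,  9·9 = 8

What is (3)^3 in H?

3^1 = 3
3^2 = 3·3 = 8
3^3 = 8·3 = 3

3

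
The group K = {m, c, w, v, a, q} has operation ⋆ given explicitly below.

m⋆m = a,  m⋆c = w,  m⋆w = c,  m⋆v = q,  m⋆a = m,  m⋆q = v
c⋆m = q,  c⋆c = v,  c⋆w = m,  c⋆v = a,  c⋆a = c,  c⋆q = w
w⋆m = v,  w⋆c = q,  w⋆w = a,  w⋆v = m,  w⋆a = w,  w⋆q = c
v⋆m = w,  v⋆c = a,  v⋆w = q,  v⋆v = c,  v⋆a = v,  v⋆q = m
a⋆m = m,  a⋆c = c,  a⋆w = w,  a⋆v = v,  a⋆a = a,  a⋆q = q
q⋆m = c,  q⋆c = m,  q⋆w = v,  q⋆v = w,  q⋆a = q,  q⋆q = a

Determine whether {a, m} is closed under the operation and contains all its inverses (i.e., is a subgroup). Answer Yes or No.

{a, m} contains the identity a.
Checking products: every product of two elements of {a, m} (read from the table) lies in {a, m}, so the set is closed.
In a finite group, a nonempty closed subset is a subgroup. So {a, m} ≤ K.

Yes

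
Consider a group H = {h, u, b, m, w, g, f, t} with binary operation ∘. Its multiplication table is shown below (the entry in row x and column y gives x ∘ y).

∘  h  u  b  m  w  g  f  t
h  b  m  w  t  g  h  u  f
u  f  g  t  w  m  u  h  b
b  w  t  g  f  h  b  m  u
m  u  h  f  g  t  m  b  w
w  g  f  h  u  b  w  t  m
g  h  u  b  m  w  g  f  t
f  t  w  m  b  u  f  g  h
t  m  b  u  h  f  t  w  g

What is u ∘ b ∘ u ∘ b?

g

u ∘ b = t
t ∘ u = b
b ∘ b = g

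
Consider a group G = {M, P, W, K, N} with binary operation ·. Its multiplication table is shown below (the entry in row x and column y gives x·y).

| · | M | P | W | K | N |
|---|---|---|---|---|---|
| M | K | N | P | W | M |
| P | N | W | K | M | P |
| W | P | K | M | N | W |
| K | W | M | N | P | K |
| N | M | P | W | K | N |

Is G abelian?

Yes

Check whether the table is symmetric across its main diagonal.
Every entry (row x, col y) equals the entry (row y, col x), so G is abelian.
(In fact G ≅ the cyclic group Z_5.)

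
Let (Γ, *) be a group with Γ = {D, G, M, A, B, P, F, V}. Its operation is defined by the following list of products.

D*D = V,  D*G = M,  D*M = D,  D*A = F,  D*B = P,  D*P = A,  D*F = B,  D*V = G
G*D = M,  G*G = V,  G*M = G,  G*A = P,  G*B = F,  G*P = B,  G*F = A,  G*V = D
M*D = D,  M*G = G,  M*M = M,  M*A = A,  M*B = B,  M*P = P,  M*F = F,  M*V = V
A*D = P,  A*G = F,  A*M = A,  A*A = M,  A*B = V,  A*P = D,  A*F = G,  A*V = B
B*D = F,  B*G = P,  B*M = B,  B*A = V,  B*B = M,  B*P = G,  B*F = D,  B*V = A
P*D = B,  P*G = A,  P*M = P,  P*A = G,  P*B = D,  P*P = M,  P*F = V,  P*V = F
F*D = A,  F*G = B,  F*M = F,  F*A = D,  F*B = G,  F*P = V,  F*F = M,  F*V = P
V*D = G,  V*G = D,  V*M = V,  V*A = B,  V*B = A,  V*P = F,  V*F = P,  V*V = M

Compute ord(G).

The identity element is M (its row matches the header).
G^1 = G
G^2 = G*G = V
G^3 = V*G = D
G^4 = D*G = M
The first power of G equal to the identity is G^4, so ord(G) = 4.
(Structurally, Γ here is isomorphic to the dihedral group D_4.)

4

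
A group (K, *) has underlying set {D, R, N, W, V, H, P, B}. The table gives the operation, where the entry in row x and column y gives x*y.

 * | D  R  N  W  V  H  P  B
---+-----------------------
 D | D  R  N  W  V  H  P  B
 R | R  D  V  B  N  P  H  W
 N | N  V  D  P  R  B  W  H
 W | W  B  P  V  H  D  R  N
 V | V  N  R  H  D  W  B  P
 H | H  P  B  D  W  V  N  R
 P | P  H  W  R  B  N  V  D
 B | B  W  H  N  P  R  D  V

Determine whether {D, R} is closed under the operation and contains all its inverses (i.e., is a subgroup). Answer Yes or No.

{D, R} contains the identity D.
Checking products: every product of two elements of {D, R} (read from the table) lies in {D, R}, so the set is closed.
In a finite group, a nonempty closed subset is a subgroup. So {D, R} ≤ K.
(Structurally, K here is isomorphic to Z_2 x Z_4.)

Yes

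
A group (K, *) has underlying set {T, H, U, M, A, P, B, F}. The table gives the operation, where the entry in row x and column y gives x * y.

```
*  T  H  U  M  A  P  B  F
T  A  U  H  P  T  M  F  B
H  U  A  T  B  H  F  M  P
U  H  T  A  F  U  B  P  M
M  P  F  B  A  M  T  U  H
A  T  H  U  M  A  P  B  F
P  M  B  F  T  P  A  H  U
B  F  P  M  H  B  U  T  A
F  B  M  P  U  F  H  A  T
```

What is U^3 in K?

U^1 = U
U^2 = U * U = A
U^3 = A * U = U

U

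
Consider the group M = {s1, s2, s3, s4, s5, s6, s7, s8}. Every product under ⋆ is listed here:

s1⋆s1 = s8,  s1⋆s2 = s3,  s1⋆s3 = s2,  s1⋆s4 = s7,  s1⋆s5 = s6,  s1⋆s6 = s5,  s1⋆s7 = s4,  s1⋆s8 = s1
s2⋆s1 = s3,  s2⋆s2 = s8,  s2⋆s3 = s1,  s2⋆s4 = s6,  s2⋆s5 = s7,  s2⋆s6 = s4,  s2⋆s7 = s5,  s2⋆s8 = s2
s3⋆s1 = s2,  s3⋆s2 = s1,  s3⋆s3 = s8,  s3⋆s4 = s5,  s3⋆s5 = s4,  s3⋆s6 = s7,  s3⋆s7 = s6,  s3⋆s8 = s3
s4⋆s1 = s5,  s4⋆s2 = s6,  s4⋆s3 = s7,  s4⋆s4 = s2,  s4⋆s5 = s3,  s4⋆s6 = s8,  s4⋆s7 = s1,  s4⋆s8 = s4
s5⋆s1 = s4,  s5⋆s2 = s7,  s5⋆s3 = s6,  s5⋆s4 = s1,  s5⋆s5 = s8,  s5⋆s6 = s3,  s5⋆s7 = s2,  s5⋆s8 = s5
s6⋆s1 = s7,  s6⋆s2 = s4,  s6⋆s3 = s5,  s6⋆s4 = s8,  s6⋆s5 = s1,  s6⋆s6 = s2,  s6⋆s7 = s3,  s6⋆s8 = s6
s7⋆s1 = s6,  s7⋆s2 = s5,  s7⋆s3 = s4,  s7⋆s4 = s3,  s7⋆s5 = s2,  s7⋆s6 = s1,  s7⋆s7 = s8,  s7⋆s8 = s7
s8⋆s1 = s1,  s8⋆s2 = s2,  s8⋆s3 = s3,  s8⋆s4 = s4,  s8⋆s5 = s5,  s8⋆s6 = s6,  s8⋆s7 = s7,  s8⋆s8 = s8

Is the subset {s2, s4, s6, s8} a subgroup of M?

Yes

{s2, s4, s6, s8} contains the identity s8.
Checking products: every product of two elements of {s2, s4, s6, s8} (read from the table) lies in {s2, s4, s6, s8}, so the set is closed.
In a finite group, a nonempty closed subset is a subgroup. So {s2, s4, s6, s8} ≤ M.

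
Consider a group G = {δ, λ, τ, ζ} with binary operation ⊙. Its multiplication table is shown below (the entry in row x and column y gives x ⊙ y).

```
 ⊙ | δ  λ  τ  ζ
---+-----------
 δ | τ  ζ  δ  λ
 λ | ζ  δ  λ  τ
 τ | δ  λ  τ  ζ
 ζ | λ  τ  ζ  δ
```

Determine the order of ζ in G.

4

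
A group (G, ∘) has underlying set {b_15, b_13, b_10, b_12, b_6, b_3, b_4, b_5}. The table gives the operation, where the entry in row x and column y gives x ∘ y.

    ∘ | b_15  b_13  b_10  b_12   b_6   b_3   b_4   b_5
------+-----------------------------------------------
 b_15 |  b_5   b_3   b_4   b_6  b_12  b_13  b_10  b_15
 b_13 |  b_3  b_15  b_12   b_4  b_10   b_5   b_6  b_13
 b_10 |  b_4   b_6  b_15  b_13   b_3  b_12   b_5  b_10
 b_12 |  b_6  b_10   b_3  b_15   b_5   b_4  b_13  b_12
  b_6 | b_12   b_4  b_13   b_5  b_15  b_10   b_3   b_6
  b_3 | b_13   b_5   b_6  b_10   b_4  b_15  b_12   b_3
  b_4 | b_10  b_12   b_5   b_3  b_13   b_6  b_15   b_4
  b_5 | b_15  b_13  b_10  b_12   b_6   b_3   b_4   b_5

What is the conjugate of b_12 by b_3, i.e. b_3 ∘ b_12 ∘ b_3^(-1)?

b_6

The identity is b_5. In row b_3, the entry b_5 sits in column b_13, so b_3^(-1) = b_13.
b_3 ∘ b_12 = b_10
b_10 ∘ b_13 = b_6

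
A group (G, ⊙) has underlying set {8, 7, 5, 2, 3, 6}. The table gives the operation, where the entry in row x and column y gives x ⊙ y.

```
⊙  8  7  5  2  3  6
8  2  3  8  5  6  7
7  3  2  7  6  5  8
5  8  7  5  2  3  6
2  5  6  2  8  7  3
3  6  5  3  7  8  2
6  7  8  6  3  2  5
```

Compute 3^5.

3^1 = 3
3^2 = 3 ⊙ 3 = 8
3^3 = 8 ⊙ 3 = 6
3^4 = 6 ⊙ 3 = 2
3^5 = 2 ⊙ 3 = 7

7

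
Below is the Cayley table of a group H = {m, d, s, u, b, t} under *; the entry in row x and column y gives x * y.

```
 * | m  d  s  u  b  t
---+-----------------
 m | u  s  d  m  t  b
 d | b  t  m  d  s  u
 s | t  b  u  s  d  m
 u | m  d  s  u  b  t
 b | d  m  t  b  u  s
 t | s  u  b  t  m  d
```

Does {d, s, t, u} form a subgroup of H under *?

t * s = b, which is not in {d, s, t, u}.
The subset is not closed under *, so it is not a subgroup.

No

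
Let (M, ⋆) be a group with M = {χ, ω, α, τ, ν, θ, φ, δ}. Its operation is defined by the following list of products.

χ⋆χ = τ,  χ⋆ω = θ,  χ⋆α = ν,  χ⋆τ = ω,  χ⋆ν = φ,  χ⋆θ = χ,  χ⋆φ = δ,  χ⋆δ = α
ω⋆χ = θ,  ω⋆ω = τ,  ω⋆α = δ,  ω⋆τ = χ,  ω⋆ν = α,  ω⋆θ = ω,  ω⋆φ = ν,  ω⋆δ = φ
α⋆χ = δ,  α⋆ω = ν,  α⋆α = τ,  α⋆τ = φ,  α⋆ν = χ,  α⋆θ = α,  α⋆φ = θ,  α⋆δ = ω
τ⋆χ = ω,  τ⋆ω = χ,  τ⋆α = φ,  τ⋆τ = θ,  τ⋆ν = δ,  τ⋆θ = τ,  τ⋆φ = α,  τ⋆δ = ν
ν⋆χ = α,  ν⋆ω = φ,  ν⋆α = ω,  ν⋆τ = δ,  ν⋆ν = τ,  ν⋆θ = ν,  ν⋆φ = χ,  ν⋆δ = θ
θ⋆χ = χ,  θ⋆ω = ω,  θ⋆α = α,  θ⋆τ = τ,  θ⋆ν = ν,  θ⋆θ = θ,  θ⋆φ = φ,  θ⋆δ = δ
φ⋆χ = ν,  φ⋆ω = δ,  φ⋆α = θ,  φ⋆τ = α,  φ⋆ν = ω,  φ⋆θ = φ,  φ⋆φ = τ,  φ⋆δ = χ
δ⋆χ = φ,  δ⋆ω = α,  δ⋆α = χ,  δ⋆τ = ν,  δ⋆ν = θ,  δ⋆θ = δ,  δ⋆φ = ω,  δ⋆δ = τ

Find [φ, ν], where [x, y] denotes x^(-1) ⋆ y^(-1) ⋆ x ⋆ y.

Identity is θ; from the table φ^(-1) = α and ν^(-1) = δ.
α ⋆ δ = ω
ω ⋆ φ = ν
ν ⋆ ν = τ

τ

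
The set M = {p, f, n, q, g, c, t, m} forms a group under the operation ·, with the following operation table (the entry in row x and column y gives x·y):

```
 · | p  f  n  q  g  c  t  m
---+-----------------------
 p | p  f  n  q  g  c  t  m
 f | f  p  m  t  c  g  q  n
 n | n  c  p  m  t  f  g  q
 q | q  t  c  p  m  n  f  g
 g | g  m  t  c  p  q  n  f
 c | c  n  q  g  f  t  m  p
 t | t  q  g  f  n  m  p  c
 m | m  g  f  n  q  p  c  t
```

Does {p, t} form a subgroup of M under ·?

Yes

{p, t} contains the identity p.
Checking products: every product of two elements of {p, t} (read from the table) lies in {p, t}, so the set is closed.
In a finite group, a nonempty closed subset is a subgroup. So {p, t} ≤ M.
(Structurally, M here is isomorphic to the dihedral group D_4.)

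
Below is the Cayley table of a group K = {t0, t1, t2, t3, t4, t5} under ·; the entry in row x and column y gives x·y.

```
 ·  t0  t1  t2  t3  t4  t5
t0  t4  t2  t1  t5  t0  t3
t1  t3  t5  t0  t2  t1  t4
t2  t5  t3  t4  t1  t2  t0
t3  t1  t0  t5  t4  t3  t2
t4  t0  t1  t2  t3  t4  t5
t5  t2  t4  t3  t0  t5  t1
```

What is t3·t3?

Read row t3, column t3: t3·t3 = t4.

t4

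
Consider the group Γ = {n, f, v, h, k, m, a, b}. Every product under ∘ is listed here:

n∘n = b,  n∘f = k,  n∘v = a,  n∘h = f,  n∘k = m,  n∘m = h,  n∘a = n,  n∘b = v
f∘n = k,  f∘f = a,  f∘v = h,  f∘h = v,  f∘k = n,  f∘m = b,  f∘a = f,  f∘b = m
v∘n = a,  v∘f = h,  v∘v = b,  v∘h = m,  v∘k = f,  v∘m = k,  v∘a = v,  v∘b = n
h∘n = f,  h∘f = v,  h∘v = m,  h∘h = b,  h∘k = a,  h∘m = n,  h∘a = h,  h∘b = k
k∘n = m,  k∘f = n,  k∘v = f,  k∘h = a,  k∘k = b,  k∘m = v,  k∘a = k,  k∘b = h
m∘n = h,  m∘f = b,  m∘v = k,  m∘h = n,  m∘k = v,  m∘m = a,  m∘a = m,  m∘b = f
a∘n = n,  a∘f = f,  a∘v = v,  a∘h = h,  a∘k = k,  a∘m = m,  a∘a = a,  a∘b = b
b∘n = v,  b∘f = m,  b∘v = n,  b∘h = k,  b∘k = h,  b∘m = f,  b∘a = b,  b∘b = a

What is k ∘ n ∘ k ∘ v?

k ∘ n = m
m ∘ k = v
v ∘ v = b

b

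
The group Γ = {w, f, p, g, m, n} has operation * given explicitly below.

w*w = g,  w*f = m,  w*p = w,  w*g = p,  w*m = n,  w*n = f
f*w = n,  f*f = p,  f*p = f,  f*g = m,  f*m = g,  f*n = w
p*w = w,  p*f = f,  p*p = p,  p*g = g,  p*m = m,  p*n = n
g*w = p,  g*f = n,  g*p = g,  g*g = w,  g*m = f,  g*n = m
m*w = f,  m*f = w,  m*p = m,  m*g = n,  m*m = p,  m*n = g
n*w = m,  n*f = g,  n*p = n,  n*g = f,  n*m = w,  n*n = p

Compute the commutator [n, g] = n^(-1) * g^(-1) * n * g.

Identity is p; from the table n^(-1) = n and g^(-1) = w.
n * w = m
m * n = g
g * g = w

w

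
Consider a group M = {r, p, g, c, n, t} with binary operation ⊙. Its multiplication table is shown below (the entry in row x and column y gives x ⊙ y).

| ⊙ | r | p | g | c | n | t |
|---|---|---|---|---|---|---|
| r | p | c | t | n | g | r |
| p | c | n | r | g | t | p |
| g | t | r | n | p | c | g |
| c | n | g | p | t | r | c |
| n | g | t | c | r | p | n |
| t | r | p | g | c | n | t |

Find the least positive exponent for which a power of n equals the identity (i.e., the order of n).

The identity element is t (its row matches the header).
n^1 = n
n^2 = n ⊙ n = p
n^3 = p ⊙ n = t
The first power of n equal to the identity is n^3, so ord(n) = 3.

3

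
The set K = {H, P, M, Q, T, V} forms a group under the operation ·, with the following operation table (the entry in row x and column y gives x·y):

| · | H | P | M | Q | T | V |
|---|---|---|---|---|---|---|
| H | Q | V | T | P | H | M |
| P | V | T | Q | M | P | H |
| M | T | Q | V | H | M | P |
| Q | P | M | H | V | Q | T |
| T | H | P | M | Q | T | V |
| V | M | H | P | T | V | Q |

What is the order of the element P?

2

The identity element is T (its row matches the header).
P^1 = P
P^2 = P·P = T
The first power of P equal to the identity is P^2, so ord(P) = 2.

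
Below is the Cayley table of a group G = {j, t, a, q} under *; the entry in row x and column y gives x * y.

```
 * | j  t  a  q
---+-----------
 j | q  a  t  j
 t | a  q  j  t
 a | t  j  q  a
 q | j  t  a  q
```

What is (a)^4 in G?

q

a^1 = a
a^2 = a * a = q
a^3 = q * a = a
a^4 = a * a = q
(Structurally, G here is isomorphic to the Klein four-group V_4.)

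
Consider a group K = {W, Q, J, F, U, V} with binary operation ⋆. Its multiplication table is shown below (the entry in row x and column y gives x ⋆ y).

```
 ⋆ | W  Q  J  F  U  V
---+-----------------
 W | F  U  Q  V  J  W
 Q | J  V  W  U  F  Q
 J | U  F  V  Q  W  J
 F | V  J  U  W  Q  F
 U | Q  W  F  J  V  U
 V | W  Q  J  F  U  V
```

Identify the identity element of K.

The identity e satisfies e ⋆ x = x for all x, so its row in the table reproduces the column headers.
Row V reads: W, Q, J, F, U, V — exactly the header order. So V is the identity.

V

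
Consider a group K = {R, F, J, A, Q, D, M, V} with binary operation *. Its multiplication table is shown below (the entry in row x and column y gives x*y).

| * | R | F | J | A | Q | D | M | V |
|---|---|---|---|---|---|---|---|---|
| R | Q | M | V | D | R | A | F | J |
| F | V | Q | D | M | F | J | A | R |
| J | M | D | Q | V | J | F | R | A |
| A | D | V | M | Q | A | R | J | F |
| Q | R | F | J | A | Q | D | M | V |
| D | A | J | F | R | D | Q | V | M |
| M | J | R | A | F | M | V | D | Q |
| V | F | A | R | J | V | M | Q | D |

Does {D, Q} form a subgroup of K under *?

Yes

{D, Q} contains the identity Q.
Checking products: every product of two elements of {D, Q} (read from the table) lies in {D, Q}, so the set is closed.
In a finite group, a nonempty closed subset is a subgroup. So {D, Q} ≤ K.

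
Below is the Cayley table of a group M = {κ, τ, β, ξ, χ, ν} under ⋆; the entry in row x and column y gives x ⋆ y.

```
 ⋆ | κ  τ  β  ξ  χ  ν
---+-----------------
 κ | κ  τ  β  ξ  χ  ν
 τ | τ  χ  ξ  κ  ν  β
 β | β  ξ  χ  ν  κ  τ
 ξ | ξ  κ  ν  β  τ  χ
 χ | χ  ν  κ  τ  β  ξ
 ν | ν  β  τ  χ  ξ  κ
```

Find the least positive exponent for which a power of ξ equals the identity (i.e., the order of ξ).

6

The identity element is κ (its row matches the header).
ξ^1 = ξ
ξ^2 = ξ ⋆ ξ = β
ξ^3 = β ⋆ ξ = ν
ξ^4 = ν ⋆ ξ = χ
ξ^5 = χ ⋆ ξ = τ
ξ^6 = τ ⋆ ξ = κ
The first power of ξ equal to the identity is ξ^6, so ord(ξ) = 6.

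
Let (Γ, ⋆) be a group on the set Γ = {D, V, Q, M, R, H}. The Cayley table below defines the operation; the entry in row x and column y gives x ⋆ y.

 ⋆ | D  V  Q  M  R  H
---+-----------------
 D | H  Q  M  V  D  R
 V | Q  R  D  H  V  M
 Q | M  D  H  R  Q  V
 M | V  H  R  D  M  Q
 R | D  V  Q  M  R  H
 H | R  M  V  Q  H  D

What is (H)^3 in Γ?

H^1 = H
H^2 = H ⋆ H = D
H^3 = D ⋆ H = R

R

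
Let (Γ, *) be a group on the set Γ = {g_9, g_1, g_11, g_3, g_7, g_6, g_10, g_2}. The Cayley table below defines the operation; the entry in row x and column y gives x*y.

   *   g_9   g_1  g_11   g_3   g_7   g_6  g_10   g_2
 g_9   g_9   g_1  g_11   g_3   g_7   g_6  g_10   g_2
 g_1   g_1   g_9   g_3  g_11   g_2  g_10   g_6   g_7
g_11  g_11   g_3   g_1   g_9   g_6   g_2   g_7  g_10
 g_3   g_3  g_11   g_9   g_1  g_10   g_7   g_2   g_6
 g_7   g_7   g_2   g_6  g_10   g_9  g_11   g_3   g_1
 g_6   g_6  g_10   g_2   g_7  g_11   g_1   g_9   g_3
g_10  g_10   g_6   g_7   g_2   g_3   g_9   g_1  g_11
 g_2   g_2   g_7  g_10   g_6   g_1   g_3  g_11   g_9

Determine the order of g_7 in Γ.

2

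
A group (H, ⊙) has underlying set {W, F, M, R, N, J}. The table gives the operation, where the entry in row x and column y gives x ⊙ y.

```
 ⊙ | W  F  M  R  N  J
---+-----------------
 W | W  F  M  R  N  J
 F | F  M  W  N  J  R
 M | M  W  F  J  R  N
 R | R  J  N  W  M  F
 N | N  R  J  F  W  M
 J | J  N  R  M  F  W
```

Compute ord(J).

2

The identity element is W (its row matches the header).
J^1 = J
J^2 = J ⊙ J = W
The first power of J equal to the identity is J^2, so ord(J) = 2.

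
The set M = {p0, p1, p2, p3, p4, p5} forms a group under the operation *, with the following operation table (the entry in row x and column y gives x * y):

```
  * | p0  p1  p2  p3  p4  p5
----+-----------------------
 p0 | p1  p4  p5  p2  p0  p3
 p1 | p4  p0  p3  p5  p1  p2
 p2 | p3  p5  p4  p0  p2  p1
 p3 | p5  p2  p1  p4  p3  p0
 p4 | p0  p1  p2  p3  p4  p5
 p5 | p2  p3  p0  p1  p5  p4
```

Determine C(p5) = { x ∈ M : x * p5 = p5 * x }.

Compare row p5 with column p5 entry by entry.
p2 * p5 = p1 but p5 * p2 = p0, so p2 does not.
Collecting the elements that commute with p5: C(p5) = {p4, p5}.

{p4, p5}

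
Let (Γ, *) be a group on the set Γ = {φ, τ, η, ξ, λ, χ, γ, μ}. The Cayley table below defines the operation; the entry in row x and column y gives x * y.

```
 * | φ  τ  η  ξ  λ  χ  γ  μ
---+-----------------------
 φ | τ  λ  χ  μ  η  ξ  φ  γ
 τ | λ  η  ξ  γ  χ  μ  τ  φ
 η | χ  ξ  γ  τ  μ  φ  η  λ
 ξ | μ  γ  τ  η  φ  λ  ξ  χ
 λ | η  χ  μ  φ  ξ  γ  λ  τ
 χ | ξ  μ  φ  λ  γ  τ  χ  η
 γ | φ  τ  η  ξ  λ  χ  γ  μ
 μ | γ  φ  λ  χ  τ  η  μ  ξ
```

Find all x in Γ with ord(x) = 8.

{λ, μ, φ, χ}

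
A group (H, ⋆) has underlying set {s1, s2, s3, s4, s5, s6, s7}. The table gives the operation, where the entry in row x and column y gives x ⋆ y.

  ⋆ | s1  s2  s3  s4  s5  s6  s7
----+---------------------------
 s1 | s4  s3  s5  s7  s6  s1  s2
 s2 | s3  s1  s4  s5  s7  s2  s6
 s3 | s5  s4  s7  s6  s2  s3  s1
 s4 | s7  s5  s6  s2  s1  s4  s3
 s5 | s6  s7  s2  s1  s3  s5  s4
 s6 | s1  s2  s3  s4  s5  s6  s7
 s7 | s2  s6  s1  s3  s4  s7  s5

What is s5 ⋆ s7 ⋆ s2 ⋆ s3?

s5 ⋆ s7 = s4
s4 ⋆ s2 = s5
s5 ⋆ s3 = s2

s2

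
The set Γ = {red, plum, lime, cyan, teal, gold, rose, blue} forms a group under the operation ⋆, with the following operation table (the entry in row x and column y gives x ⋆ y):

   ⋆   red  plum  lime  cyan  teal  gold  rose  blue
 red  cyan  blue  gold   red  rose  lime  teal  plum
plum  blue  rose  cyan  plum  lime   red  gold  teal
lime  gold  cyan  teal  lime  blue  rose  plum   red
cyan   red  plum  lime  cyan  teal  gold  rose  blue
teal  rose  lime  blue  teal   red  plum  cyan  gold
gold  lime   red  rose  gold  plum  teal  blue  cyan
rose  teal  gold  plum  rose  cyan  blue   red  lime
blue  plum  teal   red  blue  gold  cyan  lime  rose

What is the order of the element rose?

The identity element is cyan (its row matches the header).
rose^1 = rose
rose^2 = rose ⋆ rose = red
rose^3 = red ⋆ rose = teal
rose^4 = teal ⋆ rose = cyan
The first power of rose equal to the identity is rose^4, so ord(rose) = 4.

4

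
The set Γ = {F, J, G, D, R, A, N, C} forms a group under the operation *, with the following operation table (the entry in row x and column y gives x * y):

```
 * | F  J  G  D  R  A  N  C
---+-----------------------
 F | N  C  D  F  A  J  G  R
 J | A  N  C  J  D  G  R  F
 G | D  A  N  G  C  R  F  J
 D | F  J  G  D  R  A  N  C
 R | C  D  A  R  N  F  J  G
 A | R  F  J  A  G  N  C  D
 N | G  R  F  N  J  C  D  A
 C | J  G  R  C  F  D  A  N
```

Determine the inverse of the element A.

C

First locate the identity: row D matches the header, so D is the identity.
Scan row A for D: A * C = D. Hence A^(-1) = C.
(Structurally, Γ here is isomorphic to the quaternion group Q_8.)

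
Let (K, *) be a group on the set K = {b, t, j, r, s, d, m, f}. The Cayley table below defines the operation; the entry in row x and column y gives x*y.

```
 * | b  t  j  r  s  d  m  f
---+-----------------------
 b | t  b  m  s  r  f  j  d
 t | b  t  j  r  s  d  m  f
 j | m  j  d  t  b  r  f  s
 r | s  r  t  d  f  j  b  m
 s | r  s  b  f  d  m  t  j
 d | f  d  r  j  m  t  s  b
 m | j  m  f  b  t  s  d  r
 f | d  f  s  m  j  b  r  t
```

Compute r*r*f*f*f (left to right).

b

r*r = d
d*f = b
b*f = d
d*f = b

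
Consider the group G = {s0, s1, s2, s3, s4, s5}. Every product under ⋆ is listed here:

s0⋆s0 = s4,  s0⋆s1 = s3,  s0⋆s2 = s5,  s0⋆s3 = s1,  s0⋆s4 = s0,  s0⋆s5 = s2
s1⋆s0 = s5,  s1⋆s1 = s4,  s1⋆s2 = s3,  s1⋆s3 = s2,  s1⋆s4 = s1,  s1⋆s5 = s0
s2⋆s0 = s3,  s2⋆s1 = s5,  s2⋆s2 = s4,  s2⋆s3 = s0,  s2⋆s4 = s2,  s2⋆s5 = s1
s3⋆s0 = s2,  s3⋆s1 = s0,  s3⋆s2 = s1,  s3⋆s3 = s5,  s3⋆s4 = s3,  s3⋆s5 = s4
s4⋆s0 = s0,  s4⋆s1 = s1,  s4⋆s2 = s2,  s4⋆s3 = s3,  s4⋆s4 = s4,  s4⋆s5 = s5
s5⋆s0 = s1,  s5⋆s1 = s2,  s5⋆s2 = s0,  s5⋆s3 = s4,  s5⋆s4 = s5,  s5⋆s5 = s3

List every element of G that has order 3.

Identity is s4. Compute the order of each non-identity element by repeated multiplication:
  s0: s0 → s4  (order 2)
  s1: s1 → s4  (order 2)
  s2: s2 → s4  (order 2)
  s3: s3 → s5 → s4  (order 3)
  s5: s5 → s3 → s4  (order 3)
Elements of order 3: {s3, s5}.

{s3, s5}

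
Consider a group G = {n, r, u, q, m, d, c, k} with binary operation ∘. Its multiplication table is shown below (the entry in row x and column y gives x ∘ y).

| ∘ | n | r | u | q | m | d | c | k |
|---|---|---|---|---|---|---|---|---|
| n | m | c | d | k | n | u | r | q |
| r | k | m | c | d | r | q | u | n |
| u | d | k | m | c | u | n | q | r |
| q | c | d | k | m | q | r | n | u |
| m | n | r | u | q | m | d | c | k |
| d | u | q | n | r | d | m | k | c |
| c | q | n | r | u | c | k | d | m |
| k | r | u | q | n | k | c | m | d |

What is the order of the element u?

The identity element is m (its row matches the header).
u^1 = u
u^2 = u ∘ u = m
The first power of u equal to the identity is u^2, so ord(u) = 2.

2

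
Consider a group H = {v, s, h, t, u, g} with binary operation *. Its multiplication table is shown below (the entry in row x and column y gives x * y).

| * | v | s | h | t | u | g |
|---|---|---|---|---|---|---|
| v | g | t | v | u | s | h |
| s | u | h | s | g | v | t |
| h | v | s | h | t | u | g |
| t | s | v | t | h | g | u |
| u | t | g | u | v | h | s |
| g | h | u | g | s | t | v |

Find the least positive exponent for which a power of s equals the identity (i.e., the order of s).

The identity element is h (its row matches the header).
s^1 = s
s^2 = s * s = h
The first power of s equal to the identity is s^2, so ord(s) = 2.
(Structurally, H here is isomorphic to the symmetric group S_3.)

2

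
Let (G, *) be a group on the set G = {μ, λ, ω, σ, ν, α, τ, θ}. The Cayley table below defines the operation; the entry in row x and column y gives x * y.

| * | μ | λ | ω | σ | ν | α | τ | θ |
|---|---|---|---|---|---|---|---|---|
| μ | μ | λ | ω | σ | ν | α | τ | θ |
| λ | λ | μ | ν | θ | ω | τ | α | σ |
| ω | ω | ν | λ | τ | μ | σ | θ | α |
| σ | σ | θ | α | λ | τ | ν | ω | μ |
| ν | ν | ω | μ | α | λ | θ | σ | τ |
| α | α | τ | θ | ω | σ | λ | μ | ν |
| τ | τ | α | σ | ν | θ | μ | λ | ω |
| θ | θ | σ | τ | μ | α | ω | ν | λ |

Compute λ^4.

λ^1 = λ
λ^2 = λ * λ = μ
λ^3 = μ * λ = λ
λ^4 = λ * λ = μ

μ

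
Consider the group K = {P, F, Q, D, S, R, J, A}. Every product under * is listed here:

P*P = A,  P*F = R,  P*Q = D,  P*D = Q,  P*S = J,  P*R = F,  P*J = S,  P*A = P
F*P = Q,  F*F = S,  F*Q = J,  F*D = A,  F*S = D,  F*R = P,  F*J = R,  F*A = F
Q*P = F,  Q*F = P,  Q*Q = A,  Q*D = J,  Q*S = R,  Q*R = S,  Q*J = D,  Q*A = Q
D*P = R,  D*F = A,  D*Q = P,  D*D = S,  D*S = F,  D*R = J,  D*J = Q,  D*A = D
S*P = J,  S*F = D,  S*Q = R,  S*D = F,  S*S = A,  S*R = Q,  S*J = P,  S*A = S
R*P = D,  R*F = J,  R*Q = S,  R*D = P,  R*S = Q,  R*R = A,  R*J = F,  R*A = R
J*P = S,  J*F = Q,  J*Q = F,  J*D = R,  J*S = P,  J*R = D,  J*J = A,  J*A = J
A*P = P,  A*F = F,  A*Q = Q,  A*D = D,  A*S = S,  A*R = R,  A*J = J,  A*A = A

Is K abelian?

F * R = P but R * F = J.
Since F and R do not commute, K is not abelian.

No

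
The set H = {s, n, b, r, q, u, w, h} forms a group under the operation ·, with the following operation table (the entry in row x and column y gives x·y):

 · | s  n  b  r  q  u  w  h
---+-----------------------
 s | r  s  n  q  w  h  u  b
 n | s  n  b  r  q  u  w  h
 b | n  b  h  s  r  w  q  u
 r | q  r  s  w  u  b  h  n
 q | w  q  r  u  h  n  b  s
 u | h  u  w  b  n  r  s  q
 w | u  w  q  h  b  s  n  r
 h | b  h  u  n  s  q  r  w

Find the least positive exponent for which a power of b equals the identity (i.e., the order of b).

8

The identity element is n (its row matches the header).
b^1 = b
b^2 = b·b = h
b^3 = h·b = u
b^4 = u·b = w
b^5 = w·b = q
b^6 = q·b = r
b^7 = r·b = s
b^8 = s·b = n
The first power of b equal to the identity is b^8, so ord(b) = 8.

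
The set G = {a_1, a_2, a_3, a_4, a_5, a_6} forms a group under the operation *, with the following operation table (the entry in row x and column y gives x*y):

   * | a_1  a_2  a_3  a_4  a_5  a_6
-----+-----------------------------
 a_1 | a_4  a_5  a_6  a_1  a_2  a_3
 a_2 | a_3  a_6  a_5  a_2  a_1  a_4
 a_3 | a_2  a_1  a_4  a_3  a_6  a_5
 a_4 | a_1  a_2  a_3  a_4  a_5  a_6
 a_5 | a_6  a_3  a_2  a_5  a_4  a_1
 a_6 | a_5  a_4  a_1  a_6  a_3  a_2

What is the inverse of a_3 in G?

a_3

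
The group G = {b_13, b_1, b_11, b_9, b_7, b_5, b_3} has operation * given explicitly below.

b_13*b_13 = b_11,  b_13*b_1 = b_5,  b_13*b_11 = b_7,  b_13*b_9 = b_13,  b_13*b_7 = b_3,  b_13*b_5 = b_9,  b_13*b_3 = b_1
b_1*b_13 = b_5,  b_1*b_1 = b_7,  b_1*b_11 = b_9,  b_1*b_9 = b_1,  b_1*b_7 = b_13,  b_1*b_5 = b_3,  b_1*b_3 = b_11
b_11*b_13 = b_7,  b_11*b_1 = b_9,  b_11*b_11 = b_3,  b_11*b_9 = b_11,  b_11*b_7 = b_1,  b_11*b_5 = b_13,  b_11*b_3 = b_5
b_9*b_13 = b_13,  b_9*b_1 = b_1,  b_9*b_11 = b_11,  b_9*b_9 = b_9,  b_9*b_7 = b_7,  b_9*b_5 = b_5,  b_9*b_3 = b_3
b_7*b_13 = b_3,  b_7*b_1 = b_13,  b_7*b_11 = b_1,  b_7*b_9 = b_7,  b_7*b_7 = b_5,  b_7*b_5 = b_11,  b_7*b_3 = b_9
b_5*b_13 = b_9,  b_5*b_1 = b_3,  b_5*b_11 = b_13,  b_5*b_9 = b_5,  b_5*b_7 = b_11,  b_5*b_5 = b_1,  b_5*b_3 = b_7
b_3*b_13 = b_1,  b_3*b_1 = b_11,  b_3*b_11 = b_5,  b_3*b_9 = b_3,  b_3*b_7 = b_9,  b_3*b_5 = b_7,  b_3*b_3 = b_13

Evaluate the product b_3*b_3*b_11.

b_3*b_3 = b_13
b_13*b_11 = b_7

b_7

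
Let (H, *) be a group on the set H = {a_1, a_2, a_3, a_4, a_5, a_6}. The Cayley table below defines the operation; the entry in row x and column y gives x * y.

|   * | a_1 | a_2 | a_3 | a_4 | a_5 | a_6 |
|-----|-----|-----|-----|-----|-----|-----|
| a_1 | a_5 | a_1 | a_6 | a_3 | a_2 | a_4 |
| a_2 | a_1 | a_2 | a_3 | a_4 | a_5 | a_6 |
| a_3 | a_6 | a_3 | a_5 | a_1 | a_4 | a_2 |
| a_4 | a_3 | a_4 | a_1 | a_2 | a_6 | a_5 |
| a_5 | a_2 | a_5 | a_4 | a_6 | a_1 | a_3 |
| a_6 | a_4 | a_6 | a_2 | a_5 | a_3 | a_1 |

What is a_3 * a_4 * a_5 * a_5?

a_5

a_3 * a_4 = a_1
a_1 * a_5 = a_2
a_2 * a_5 = a_5
(Structurally, H here is isomorphic to the cyclic group Z_6.)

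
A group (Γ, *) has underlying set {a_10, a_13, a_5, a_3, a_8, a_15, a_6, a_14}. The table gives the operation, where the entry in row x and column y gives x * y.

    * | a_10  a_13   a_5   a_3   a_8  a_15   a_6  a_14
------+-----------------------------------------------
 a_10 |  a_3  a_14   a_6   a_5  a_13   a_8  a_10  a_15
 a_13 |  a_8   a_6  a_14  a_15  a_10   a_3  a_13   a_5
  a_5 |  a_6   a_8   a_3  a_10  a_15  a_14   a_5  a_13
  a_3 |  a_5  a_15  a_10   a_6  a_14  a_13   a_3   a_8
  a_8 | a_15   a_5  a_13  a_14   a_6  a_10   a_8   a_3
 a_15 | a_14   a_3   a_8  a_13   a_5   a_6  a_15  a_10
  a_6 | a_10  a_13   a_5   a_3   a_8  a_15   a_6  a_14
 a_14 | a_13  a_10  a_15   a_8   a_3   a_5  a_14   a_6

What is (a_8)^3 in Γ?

a_8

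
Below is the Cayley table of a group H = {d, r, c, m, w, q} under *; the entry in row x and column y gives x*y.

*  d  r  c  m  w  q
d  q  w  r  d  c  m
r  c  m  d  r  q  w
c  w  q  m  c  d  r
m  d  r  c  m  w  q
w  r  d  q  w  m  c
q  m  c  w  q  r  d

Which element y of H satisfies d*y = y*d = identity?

q

First locate the identity: row m matches the header, so m is the identity.
Scan row d for m: d*q = m. Hence d^(-1) = q.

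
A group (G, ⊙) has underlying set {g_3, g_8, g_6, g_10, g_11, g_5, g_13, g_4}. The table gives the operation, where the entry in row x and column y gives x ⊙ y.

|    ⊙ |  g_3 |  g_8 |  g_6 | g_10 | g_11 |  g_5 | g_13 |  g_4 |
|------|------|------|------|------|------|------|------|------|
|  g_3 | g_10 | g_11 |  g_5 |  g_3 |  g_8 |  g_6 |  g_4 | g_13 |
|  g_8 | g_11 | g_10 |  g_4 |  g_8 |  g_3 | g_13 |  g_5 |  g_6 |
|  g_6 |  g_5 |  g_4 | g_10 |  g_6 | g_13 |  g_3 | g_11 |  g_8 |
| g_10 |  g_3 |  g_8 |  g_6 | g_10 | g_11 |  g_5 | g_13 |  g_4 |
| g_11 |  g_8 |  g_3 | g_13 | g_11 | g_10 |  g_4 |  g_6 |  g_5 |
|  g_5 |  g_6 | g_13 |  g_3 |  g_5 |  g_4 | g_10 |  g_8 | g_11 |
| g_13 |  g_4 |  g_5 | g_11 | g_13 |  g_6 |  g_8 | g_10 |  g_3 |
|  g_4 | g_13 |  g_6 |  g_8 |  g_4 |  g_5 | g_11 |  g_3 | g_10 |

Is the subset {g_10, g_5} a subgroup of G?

{g_10, g_5} contains the identity g_10.
Checking products: every product of two elements of {g_10, g_5} (read from the table) lies in {g_10, g_5}, so the set is closed.
In a finite group, a nonempty closed subset is a subgroup. So {g_10, g_5} ≤ G.

Yes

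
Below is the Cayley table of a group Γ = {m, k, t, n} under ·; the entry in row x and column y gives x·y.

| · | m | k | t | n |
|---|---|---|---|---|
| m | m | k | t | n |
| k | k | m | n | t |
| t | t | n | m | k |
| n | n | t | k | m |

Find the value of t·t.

Read row t, column t: t·t = m.

m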